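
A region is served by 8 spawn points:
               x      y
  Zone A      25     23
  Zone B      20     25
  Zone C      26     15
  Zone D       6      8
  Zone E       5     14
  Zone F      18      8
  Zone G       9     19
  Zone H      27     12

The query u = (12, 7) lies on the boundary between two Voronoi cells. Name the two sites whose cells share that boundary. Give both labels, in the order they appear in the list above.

Squared distances from u to each site:
d²(u, Zone A) = (12−25)² + (7−23)² = 169 + 256 = 425
d²(u, Zone B) = (12−20)² + (7−25)² = 64 + 324 = 388
d²(u, Zone C) = (12−26)² + (7−15)² = 196 + 64 = 260
d²(u, Zone D) = (12−6)² + (7−8)² = 36 + 1 = 37
d²(u, Zone E) = (12−5)² + (7−14)² = 49 + 49 = 98
d²(u, Zone F) = (12−18)² + (7−8)² = 36 + 1 = 37
d²(u, Zone G) = (12−9)² + (7−19)² = 9 + 144 = 153
d²(u, Zone H) = (12−27)² + (7−12)² = 225 + 25 = 250
u is equidistant from Zone D and Zone F (both at squared distance 37), and every other site is strictly farther — so u lies on the Zone D–Zone F Voronoi edge.

Zone D and Zone F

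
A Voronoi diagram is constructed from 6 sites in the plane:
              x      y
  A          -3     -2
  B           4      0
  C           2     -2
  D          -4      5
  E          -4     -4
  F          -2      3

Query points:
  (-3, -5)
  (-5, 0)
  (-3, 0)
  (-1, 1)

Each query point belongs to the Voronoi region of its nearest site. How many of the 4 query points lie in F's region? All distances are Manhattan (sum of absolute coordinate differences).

(-3, -5) — d to each: A:3, B:12, C:8, D:11, E:2, F:9 → nearest is E
(-5, 0) — d to each: A:4, B:9, C:9, D:6, E:5, F:6 → nearest is A
(-3, 0) — d to each: A:2, B:7, C:7, D:6, E:5, F:4 → nearest is A
(-1, 1) — d to each: A:5, B:6, C:6, D:7, E:8, F:3 → nearest is F
1 of the 4 points has F as nearest.

1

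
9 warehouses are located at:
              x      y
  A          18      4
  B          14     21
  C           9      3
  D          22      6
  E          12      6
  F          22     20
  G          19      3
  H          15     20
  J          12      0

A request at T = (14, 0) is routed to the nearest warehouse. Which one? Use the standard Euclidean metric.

J

Squared Euclidean distances:
|TA|² = 16 + 16 = 32
|TB|² = 0 + 441 = 441
|TC|² = 25 + 9 = 34
|TD|² = 64 + 36 = 100
|TE|² = 4 + 36 = 40
|TF|² = 64 + 400 = 464
|TG|² = 25 + 9 = 34
|TH|² = 1 + 400 = 401
|TJ|² = 4 + 0 = 4
J is nearest.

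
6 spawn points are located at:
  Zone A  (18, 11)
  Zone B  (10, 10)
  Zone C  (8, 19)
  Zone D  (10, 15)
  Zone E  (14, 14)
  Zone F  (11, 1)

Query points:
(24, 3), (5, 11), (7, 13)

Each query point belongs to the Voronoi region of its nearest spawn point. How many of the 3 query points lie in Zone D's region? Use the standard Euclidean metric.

1

(24, 3) — d² to each: Zone A:100, Zone B:245, Zone C:512, Zone D:340, Zone E:221, Zone F:173 → nearest is Zone A
(5, 11) — d² to each: Zone A:169, Zone B:26, Zone C:73, Zone D:41, Zone E:90, Zone F:136 → nearest is Zone B
(7, 13) — d² to each: Zone A:125, Zone B:18, Zone C:37, Zone D:13, Zone E:50, Zone F:160 → nearest is Zone D
1 of the 3 points has Zone D as nearest.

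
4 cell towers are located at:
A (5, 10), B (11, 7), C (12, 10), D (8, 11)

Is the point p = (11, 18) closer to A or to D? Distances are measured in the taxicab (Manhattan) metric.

D

d(p,A) = |11−5| + |18−10| = 6 + 8 = 14
d(p,D) = |11−8| + |18−11| = 3 + 7 = 10
14 > 10, so D is closer.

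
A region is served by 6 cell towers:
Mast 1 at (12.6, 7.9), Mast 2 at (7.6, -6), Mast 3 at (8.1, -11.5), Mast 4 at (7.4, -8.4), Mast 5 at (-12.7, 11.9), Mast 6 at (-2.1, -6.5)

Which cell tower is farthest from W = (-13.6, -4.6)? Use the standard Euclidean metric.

Compare squared distances (the ordering matches that of the actual distances):
d²(W, Mast 1) = (-13.6−12.6)² + (-4.6−7.9)² = 686.44 + 156.25 = 842.69
d²(W, Mast 2) = (-13.6−7.6)² + (-4.6−(-6))² = 449.44 + 1.96 = 451.4
d²(W, Mast 3) = (-13.6−8.1)² + (-4.6−(-11.5))² = 470.89 + 47.61 = 518.5
d²(W, Mast 4) = (-13.6−7.4)² + (-4.6−(-8.4))² = 441 + 14.44 = 455.44
d²(W, Mast 5) = (-13.6−(-12.7))² + (-4.6−11.9)² = 0.81 + 272.25 = 273.06
d²(W, Mast 6) = (-13.6−(-2.1))² + (-4.6−(-6.5))² = 132.25 + 3.61 = 135.86
The largest is to Mast 1.

Mast 1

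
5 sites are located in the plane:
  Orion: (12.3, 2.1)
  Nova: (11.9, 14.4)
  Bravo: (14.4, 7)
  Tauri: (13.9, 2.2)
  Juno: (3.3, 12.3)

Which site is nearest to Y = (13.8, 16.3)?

Since √ is increasing, it suffices to compare squared distances:
d²(Y, Orion) = (13.8−12.3)² + (16.3−2.1)² = 2.25 + 201.64 = 203.89
d²(Y, Nova) = (13.8−11.9)² + (16.3−14.4)² = 3.61 + 3.61 = 7.22
d²(Y, Bravo) = (13.8−14.4)² + (16.3−7)² = 0.36 + 86.49 = 86.85
d²(Y, Tauri) = (13.8−13.9)² + (16.3−2.2)² = 0.01 + 198.81 = 198.82
d²(Y, Juno) = (13.8−3.3)² + (16.3−12.3)² = 110.25 + 16 = 126.25
The smallest is to Nova, so Y lies in the Voronoi region of Nova.

Nova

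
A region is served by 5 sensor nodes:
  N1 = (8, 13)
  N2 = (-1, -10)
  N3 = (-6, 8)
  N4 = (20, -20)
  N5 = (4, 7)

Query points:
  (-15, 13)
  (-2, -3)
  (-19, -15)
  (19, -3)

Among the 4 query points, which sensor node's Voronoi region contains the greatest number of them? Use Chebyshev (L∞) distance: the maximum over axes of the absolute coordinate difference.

N2

(-15, 13) — d to each: N1:23, N2:23, N3:9, N4:35, N5:19 → nearest is N3
(-2, -3) — d to each: N1:16, N2:7, N3:11, N4:22, N5:10 → nearest is N2
(-19, -15) — d to each: N1:28, N2:18, N3:23, N4:39, N5:23 → nearest is N2
(19, -3) — d to each: N1:16, N2:20, N3:25, N4:17, N5:15 → nearest is N5
Tally — N2:2, N3:1, N5:1. N2 captures the most (2).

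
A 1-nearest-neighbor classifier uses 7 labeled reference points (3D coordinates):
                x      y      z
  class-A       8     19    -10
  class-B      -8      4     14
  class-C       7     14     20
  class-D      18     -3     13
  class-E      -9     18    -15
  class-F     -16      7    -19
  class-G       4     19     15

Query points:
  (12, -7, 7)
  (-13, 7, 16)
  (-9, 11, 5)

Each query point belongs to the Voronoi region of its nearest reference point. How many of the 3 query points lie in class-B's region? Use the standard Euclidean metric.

2

(12, -7, 7) — d² to each: class-A:981, class-B:570, class-C:635, class-D:88, class-E:1550, class-F:1656, class-G:804 → nearest is class-D
(-13, 7, 16) — d² to each: class-A:1261, class-B:38, class-C:465, class-D:1070, class-E:1098, class-F:1234, class-G:434 → nearest is class-B
(-9, 11, 5) — d² to each: class-A:578, class-B:131, class-C:490, class-D:989, class-E:449, class-F:641, class-G:333 → nearest is class-B
2 of the 3 points have class-B as nearest.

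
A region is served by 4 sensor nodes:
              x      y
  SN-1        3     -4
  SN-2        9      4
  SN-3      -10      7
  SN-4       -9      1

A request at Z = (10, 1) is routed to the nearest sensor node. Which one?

SN-2

Squared Euclidean distances:
d²(Z, SN-1) = 49 + 25 = 74
d²(Z, SN-2) = 1 + 9 = 10
d²(Z, SN-3) = 400 + 36 = 436
d²(Z, SN-4) = 361 + 0 = 361
SN-2 is nearest.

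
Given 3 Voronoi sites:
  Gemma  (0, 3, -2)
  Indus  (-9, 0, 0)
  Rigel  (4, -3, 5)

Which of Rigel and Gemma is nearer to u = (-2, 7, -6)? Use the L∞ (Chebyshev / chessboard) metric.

d(u, Rigel) = max(6, 10, 11) = 11
d(u, Gemma) = max(2, 4, 4) = 4
11 > 4, so Gemma is closer.

Gemma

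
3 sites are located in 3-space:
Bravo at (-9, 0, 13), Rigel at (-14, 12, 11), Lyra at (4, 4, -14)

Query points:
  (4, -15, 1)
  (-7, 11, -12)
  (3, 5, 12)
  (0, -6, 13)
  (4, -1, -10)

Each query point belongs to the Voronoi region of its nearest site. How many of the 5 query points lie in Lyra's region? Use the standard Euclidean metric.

2

(4, -15, 1) — d² to each: Bravo:538, Rigel:1153, Lyra:586 → nearest is Bravo
(-7, 11, -12) — d² to each: Bravo:750, Rigel:579, Lyra:174 → nearest is Lyra
(3, 5, 12) — d² to each: Bravo:170, Rigel:339, Lyra:678 → nearest is Bravo
(0, -6, 13) — d² to each: Bravo:117, Rigel:524, Lyra:845 → nearest is Bravo
(4, -1, -10) — d² to each: Bravo:699, Rigel:934, Lyra:41 → nearest is Lyra
2 of the 5 points have Lyra as nearest.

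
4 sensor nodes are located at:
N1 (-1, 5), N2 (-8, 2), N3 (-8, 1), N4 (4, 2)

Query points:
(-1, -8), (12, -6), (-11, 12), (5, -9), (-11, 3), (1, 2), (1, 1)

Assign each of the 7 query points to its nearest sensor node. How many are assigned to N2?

2

(-1, -8) — d² to each: N1:169, N2:149, N3:130, N4:125 → nearest is N4
(12, -6) — d² to each: N1:290, N2:464, N3:449, N4:128 → nearest is N4
(-11, 12) — d² to each: N1:149, N2:109, N3:130, N4:325 → nearest is N2
(5, -9) — d² to each: N1:232, N2:290, N3:269, N4:122 → nearest is N4
(-11, 3) — d² to each: N1:104, N2:10, N3:13, N4:226 → nearest is N2
(1, 2) — d² to each: N1:13, N2:81, N3:82, N4:9 → nearest is N4
(1, 1) — d² to each: N1:20, N2:82, N3:81, N4:10 → nearest is N4
2 of the 7 points have N2 as nearest.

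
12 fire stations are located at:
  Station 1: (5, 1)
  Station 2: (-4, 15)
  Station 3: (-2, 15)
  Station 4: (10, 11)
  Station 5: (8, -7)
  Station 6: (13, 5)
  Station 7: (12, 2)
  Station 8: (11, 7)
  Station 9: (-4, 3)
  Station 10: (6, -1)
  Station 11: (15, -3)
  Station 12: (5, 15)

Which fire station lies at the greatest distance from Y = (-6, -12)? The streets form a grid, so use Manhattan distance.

Station 4

d(Y, Station 1) = |-6−5| + |-12−1| = 11 + 13 = 24
d(Y, Station 2) = |-6−(-4)| + |-12−15| = 2 + 27 = 29
d(Y, Station 3) = |-6−(-2)| + |-12−15| = 4 + 27 = 31
d(Y, Station 4) = |-6−10| + |-12−11| = 16 + 23 = 39
d(Y, Station 5) = |-6−8| + |-12−(-7)| = 14 + 5 = 19
d(Y, Station 6) = |-6−13| + |-12−5| = 19 + 17 = 36
d(Y, Station 7) = |-6−12| + |-12−2| = 18 + 14 = 32
d(Y, Station 8) = |-6−11| + |-12−7| = 17 + 19 = 36
d(Y, Station 9) = |-6−(-4)| + |-12−3| = 2 + 15 = 17
d(Y, Station 10) = |-6−6| + |-12−(-1)| = 12 + 11 = 23
d(Y, Station 11) = |-6−15| + |-12−(-3)| = 21 + 9 = 30
d(Y, Station 12) = |-6−5| + |-12−15| = 11 + 27 = 38
The largest is to Station 4.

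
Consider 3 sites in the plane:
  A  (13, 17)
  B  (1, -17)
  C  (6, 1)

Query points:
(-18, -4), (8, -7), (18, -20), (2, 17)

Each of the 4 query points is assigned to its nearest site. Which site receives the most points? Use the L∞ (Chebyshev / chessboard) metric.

(-18, -4) — d to each: A:31, B:19, C:24 → nearest is B
(8, -7) — d to each: A:24, B:10, C:8 → nearest is C
(18, -20) — d to each: A:37, B:17, C:21 → nearest is B
(2, 17) — d to each: A:11, B:34, C:16 → nearest is A
Tally — A:1, B:2, C:1. B captures the most (2).

B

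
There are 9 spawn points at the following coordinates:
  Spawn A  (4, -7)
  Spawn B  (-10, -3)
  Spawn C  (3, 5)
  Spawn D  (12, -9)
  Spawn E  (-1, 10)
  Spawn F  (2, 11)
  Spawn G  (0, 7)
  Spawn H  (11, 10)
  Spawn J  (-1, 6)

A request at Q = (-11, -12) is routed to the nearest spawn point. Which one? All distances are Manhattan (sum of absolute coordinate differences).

Spawn B

d(Q, Spawn A) = |-11−4| + |-12−(-7)| = 15 + 5 = 20
d(Q, Spawn B) = |-11−(-10)| + |-12−(-3)| = 1 + 9 = 10
d(Q, Spawn C) = |-11−3| + |-12−5| = 14 + 17 = 31
d(Q, Spawn D) = |-11−12| + |-12−(-9)| = 23 + 3 = 26
d(Q, Spawn E) = |-11−(-1)| + |-12−10| = 10 + 22 = 32
d(Q, Spawn F) = |-11−2| + |-12−11| = 13 + 23 = 36
d(Q, Spawn G) = |-11−0| + |-12−7| = 11 + 19 = 30
d(Q, Spawn H) = |-11−11| + |-12−10| = 22 + 22 = 44
d(Q, Spawn J) = |-11−(-1)| + |-12−6| = 10 + 18 = 28
Minimum is at Spawn B.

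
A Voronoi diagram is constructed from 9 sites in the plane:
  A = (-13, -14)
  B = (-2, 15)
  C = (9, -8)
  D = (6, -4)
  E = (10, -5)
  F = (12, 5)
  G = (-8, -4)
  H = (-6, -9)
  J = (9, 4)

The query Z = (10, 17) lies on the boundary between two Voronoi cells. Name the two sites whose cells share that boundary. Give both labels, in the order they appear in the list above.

Squared distances from Z to each site:
|ZA|² = 529 + 961 = 1490
|ZB|² = 144 + 4 = 148
|ZC|² = 1 + 625 = 626
|ZD|² = 16 + 441 = 457
|ZE|² = 0 + 484 = 484
|ZF|² = 4 + 144 = 148
|ZG|² = 324 + 441 = 765
|ZH|² = 256 + 676 = 932
|ZJ|² = 1 + 169 = 170
Z is equidistant from B and F (both at squared distance 148), and every other site is strictly farther — so Z lies on the B–F Voronoi edge.

B and F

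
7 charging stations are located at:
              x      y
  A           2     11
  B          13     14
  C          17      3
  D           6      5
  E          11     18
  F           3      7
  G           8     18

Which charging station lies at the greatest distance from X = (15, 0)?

G

Compare squared distances (the ordering matches that of the actual distances):
|XA|² = (15−2)² + (0−11)² = 169 + 121 = 290
|XB|² = (15−13)² + (0−14)² = 4 + 196 = 200
|XC|² = (15−17)² + (0−3)² = 4 + 9 = 13
|XD|² = (15−6)² + (0−5)² = 81 + 25 = 106
|XE|² = (15−11)² + (0−18)² = 16 + 324 = 340
|XF|² = (15−3)² + (0−7)² = 144 + 49 = 193
|XG|² = (15−8)² + (0−18)² = 49 + 324 = 373
The largest is to G.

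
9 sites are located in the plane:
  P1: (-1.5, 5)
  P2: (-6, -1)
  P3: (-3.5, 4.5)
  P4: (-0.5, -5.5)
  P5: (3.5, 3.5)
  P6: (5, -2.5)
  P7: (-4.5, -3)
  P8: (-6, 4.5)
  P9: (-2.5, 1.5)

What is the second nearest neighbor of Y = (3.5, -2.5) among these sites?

P4

Compare squared distances (the ordering matches that of the actual distances):
|YP1|² = (3.5−(-1.5))² + (-2.5−5)² = 25 + 56.25 = 81.25
|YP2|² = (3.5−(-6))² + (-2.5−(-1))² = 90.25 + 2.25 = 92.5
|YP3|² = (3.5−(-3.5))² + (-2.5−4.5)² = 49 + 49 = 98
|YP4|² = (3.5−(-0.5))² + (-2.5−(-5.5))² = 16 + 9 = 25
|YP5|² = (3.5−3.5)² + (-2.5−3.5)² = 0 + 36 = 36
|YP6|² = (3.5−5)² + (-2.5−(-2.5))² = 2.25 + 0 = 2.25
|YP7|² = (3.5−(-4.5))² + (-2.5−(-3))² = 64 + 0.25 = 64.25
|YP8|² = (3.5−(-6))² + (-2.5−4.5)² = 90.25 + 49 = 139.25
|YP9|² = (3.5−(-2.5))² + (-2.5−1.5)² = 36 + 16 = 52
Sorted ascending: P6, P4, P5, … — the second-nearest is P4.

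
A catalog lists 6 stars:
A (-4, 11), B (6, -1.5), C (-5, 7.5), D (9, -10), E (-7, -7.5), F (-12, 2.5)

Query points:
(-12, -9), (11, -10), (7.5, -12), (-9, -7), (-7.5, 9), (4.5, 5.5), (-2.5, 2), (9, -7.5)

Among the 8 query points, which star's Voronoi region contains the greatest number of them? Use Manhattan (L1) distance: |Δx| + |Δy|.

(-12, -9) — d to each: A:28, B:25.5, C:23.5, D:22, E:6.5, F:11.5 → nearest is E
(11, -10) — d to each: A:36, B:13.5, C:33.5, D:2, E:20.5, F:35.5 → nearest is D
(7.5, -12) — d to each: A:34.5, B:12, C:32, D:3.5, E:19, F:34 → nearest is D
(-9, -7) — d to each: A:23, B:20.5, C:18.5, D:21, E:2.5, F:12.5 → nearest is E
(-7.5, 9) — d to each: A:5.5, B:24, C:4, D:35.5, E:17, F:11 → nearest is C
(4.5, 5.5) — d to each: A:14, B:8.5, C:11.5, D:20, E:24.5, F:19.5 → nearest is B
(-2.5, 2) — d to each: A:10.5, B:12, C:8, D:23.5, E:14, F:10 → nearest is C
(9, -7.5) — d to each: A:31.5, B:9, C:29, D:2.5, E:16, F:31 → nearest is D
Tally — B:1, C:2, D:3, E:2. D captures the most (3).

D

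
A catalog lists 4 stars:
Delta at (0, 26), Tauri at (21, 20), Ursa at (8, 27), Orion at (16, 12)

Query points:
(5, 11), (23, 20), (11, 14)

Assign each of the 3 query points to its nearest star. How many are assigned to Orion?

(5, 11) — d² to each: Delta:250, Tauri:337, Ursa:265, Orion:122 → nearest is Orion
(23, 20) — d² to each: Delta:565, Tauri:4, Ursa:274, Orion:113 → nearest is Tauri
(11, 14) — d² to each: Delta:265, Tauri:136, Ursa:178, Orion:29 → nearest is Orion
2 of the 3 points have Orion as nearest.

2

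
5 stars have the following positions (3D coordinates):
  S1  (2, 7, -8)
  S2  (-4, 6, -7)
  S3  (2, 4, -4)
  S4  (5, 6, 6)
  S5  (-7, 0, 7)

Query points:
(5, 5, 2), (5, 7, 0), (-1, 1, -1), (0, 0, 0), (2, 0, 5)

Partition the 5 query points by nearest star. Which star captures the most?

S3

(5, 5, 2) — d² to each: S1:113, S2:163, S3:46, S4:17, S5:194 → nearest is S4
(5, 7, 0) — d² to each: S1:73, S2:131, S3:34, S4:37, S5:242 → nearest is S3
(-1, 1, -1) — d² to each: S1:94, S2:70, S3:27, S4:110, S5:101 → nearest is S3
(0, 0, 0) — d² to each: S1:117, S2:101, S3:36, S4:97, S5:98 → nearest is S3
(2, 0, 5) — d² to each: S1:218, S2:216, S3:97, S4:46, S5:85 → nearest is S4
Tally — S3:3, S4:2. S3 captures the most (3).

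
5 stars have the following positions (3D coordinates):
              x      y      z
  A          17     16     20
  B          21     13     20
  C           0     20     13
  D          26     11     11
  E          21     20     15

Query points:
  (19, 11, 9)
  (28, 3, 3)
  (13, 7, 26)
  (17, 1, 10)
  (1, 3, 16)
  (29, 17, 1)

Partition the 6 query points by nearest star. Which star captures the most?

(19, 11, 9) — d² to each: A:150, B:129, C:458, D:53, E:121 → nearest is D
(28, 3, 3) — d² to each: A:579, B:438, C:1173, D:132, E:482 → nearest is D
(13, 7, 26) — d² to each: A:133, B:136, C:507, D:410, E:354 → nearest is A
(17, 1, 10) — d² to each: A:325, B:260, C:659, D:182, E:402 → nearest is D
(1, 3, 16) — d² to each: A:441, B:516, C:299, D:714, E:690 → nearest is C
(29, 17, 1) — d² to each: A:506, B:441, C:994, D:145, E:269 → nearest is D
Tally — A:1, C:1, D:4. D captures the most (4).

D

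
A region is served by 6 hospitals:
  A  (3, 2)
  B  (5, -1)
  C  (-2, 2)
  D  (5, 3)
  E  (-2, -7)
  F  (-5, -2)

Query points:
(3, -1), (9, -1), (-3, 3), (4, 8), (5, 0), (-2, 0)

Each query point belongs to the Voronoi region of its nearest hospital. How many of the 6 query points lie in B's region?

3

(3, -1) — d² to each: A:9, B:4, C:34, D:20, E:61, F:65 → nearest is B
(9, -1) — d² to each: A:45, B:16, C:130, D:32, E:157, F:197 → nearest is B
(-3, 3) — d² to each: A:37, B:80, C:2, D:64, E:101, F:29 → nearest is C
(4, 8) — d² to each: A:37, B:82, C:72, D:26, E:261, F:181 → nearest is D
(5, 0) — d² to each: A:8, B:1, C:53, D:9, E:98, F:104 → nearest is B
(-2, 0) — d² to each: A:29, B:50, C:4, D:58, E:49, F:13 → nearest is C
3 of the 6 points have B as nearest.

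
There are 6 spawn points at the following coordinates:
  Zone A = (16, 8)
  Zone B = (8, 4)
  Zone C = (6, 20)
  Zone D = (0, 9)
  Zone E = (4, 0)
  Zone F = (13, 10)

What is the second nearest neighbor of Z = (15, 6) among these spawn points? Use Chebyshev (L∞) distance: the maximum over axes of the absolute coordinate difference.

d(Z, Zone A) = max(1, 2) = 2
d(Z, Zone B) = max(7, 2) = 7
d(Z, Zone C) = max(9, 14) = 14
d(Z, Zone D) = max(15, 3) = 15
d(Z, Zone E) = max(11, 6) = 11
d(Z, Zone F) = max(2, 4) = 4
Sorted ascending: Zone A, Zone F, Zone B, … — the second-nearest is Zone F.

Zone F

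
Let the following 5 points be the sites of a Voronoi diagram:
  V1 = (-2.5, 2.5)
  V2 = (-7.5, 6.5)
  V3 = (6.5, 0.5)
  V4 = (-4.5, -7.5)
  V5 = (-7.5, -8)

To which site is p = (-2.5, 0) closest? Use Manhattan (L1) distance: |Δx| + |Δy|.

d(p,V1) = |-2.5−(-2.5)| + |0−2.5| = 0 + 2.5 = 2.5
d(p,V2) = |-2.5−(-7.5)| + |0−6.5| = 5 + 6.5 = 11.5
d(p,V3) = |-2.5−6.5| + |0−0.5| = 9 + 0.5 = 9.5
d(p,V4) = |-2.5−(-4.5)| + |0−(-7.5)| = 2 + 7.5 = 9.5
d(p,V5) = |-2.5−(-7.5)| + |0−(-8)| = 5 + 8 = 13
Minimum is at V1.

V1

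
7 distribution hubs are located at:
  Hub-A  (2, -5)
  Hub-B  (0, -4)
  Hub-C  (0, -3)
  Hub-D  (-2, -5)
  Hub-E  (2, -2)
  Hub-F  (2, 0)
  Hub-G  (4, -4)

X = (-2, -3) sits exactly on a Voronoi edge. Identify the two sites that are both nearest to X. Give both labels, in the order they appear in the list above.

Hub-C and Hub-D

Squared distances from X to each site:
d²(X, Hub-A) = (-2−2)² + (-3−(-5))² = 16 + 4 = 20
d²(X, Hub-B) = (-2−0)² + (-3−(-4))² = 4 + 1 = 5
d²(X, Hub-C) = (-2−0)² + (-3−(-3))² = 4 + 0 = 4
d²(X, Hub-D) = (-2−(-2))² + (-3−(-5))² = 0 + 4 = 4
d²(X, Hub-E) = (-2−2)² + (-3−(-2))² = 16 + 1 = 17
d²(X, Hub-F) = (-2−2)² + (-3−0)² = 16 + 9 = 25
d²(X, Hub-G) = (-2−4)² + (-3−(-4))² = 36 + 1 = 37
X is equidistant from Hub-C and Hub-D (both at squared distance 4), and every other site is strictly farther — so X lies on the Hub-C–Hub-D Voronoi edge.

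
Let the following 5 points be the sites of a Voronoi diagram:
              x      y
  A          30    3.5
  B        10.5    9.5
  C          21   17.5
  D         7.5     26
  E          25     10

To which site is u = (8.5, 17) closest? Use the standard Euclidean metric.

B

Since √ is increasing, it suffices to compare squared distances:
|uA|² = (8.5−30)² + (17−3.5)² = 462.25 + 182.25 = 644.5
|uB|² = (8.5−10.5)² + (17−9.5)² = 4 + 56.25 = 60.25
|uC|² = (8.5−21)² + (17−17.5)² = 156.25 + 0.25 = 156.5
|uD|² = (8.5−7.5)² + (17−26)² = 1 + 81 = 82
|uE|² = (8.5−25)² + (17−10)² = 272.25 + 49 = 321.25
B is nearest.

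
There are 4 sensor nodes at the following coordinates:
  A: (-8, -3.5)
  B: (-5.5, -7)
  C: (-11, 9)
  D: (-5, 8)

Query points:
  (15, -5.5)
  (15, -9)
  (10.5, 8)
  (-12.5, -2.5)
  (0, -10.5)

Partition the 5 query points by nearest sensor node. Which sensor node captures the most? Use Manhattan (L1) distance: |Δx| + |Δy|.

(15, -5.5) — d to each: A:25, B:22, C:40.5, D:33.5 → nearest is B
(15, -9) — d to each: A:28.5, B:22.5, C:44, D:37 → nearest is B
(10.5, 8) — d to each: A:30, B:31, C:22.5, D:15.5 → nearest is D
(-12.5, -2.5) — d to each: A:5.5, B:11.5, C:13, D:18 → nearest is A
(0, -10.5) — d to each: A:15, B:9, C:30.5, D:23.5 → nearest is B
Tally — A:1, B:3, D:1. B captures the most (3).

B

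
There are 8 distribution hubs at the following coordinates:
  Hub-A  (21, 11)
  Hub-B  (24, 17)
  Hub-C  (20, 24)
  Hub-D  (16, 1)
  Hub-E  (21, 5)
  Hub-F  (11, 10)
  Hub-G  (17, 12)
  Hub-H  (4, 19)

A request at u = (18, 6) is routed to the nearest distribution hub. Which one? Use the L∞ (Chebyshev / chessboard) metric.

d(u, Hub-A) = max(3, 5) = 5
d(u, Hub-B) = max(6, 11) = 11
d(u, Hub-C) = max(2, 18) = 18
d(u, Hub-D) = max(2, 5) = 5
d(u, Hub-E) = max(3, 1) = 3
d(u, Hub-F) = max(7, 4) = 7
d(u, Hub-G) = max(1, 6) = 6
d(u, Hub-H) = max(14, 13) = 14
Minimum is at Hub-E.

Hub-E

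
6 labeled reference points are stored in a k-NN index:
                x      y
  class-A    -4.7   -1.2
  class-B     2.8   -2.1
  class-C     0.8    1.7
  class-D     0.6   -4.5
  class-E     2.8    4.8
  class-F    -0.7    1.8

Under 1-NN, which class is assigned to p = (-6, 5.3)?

Squared Euclidean distances:
d²(p, class-A) = (-6−(-4.7))² + (5.3−(-1.2))² = 1.69 + 42.25 = 43.94
d²(p, class-B) = (-6−2.8)² + (5.3−(-2.1))² = 77.44 + 54.76 = 132.2
d²(p, class-C) = (-6−0.8)² + (5.3−1.7)² = 46.24 + 12.96 = 59.2
d²(p, class-D) = (-6−0.6)² + (5.3−(-4.5))² = 43.56 + 96.04 = 139.6
d²(p, class-E) = (-6−2.8)² + (5.3−4.8)² = 77.44 + 0.25 = 77.69
d²(p, class-F) = (-6−(-0.7))² + (5.3−1.8)² = 28.09 + 12.25 = 40.34
class-F is nearest.

class-F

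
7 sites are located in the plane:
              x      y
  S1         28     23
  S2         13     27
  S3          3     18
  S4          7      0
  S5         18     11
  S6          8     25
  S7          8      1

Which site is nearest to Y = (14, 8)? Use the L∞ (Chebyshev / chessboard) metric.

d(Y,S1) = max(14, 15) = 15
d(Y,S2) = max(1, 19) = 19
d(Y,S3) = max(11, 10) = 11
d(Y,S4) = max(7, 8) = 8
d(Y,S5) = max(4, 3) = 4
d(Y,S6) = max(6, 17) = 17
d(Y,S7) = max(6, 7) = 7
S5 is nearest.

S5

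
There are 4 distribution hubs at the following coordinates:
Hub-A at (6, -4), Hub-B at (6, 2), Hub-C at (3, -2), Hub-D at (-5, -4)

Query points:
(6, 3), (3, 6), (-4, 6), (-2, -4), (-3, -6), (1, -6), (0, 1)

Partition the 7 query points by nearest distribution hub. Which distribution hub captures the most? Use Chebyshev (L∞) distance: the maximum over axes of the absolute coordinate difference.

Hub-C

(6, 3) — d to each: Hub-A:7, Hub-B:1, Hub-C:5, Hub-D:11 → nearest is Hub-B
(3, 6) — d to each: Hub-A:10, Hub-B:4, Hub-C:8, Hub-D:10 → nearest is Hub-B
(-4, 6) — d to each: Hub-A:10, Hub-B:10, Hub-C:8, Hub-D:10 → nearest is Hub-C
(-2, -4) — d to each: Hub-A:8, Hub-B:8, Hub-C:5, Hub-D:3 → nearest is Hub-D
(-3, -6) — d to each: Hub-A:9, Hub-B:9, Hub-C:6, Hub-D:2 → nearest is Hub-D
(1, -6) — d to each: Hub-A:5, Hub-B:8, Hub-C:4, Hub-D:6 → nearest is Hub-C
(0, 1) — d to each: Hub-A:6, Hub-B:6, Hub-C:3, Hub-D:5 → nearest is Hub-C
Tally — Hub-B:2, Hub-C:3, Hub-D:2. Hub-C captures the most (3).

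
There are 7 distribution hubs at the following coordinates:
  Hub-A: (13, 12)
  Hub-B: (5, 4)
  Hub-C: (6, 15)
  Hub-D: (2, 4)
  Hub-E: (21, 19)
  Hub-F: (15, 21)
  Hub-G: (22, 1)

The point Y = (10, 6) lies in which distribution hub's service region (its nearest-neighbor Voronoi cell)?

Compare squared distances (the ordering matches that of the actual distances):
d²(Y, Hub-A) = (10−13)² + (6−12)² = 9 + 36 = 45
d²(Y, Hub-B) = (10−5)² + (6−4)² = 25 + 4 = 29
d²(Y, Hub-C) = (10−6)² + (6−15)² = 16 + 81 = 97
d²(Y, Hub-D) = (10−2)² + (6−4)² = 64 + 4 = 68
d²(Y, Hub-E) = (10−21)² + (6−19)² = 121 + 169 = 290
d²(Y, Hub-F) = (10−15)² + (6−21)² = 25 + 225 = 250
d²(Y, Hub-G) = (10−22)² + (6−1)² = 144 + 25 = 169
Hub-B is nearest.

Hub-B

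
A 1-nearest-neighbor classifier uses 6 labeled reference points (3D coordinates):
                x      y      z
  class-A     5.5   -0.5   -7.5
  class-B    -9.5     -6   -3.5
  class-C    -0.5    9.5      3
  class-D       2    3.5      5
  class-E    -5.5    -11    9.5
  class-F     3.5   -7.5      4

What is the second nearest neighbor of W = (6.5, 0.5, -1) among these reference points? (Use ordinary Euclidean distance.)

class-D

Compare squared distances (the ordering matches that of the actual distances):
d²(W, class-A) = (6.5−5.5)² + (0.5−(-0.5))² + (-1−(-7.5))² = 1 + 1 + 42.25 = 44.25
d²(W, class-B) = (6.5−(-9.5))² + (0.5−(-6))² + (-1−(-3.5))² = 256 + 42.25 + 6.25 = 304.5
d²(W, class-C) = (6.5−(-0.5))² + (0.5−9.5)² + (-1−3)² = 49 + 81 + 16 = 146
d²(W, class-D) = (6.5−2)² + (0.5−3.5)² + (-1−5)² = 20.25 + 9 + 36 = 65.25
d²(W, class-E) = (6.5−(-5.5))² + (0.5−(-11))² + (-1−9.5)² = 144 + 132.25 + 110.25 = 386.5
d²(W, class-F) = (6.5−3.5)² + (0.5−(-7.5))² + (-1−4)² = 9 + 64 + 25 = 98
Sorted ascending: class-A, class-D, class-F, … — the second-nearest is class-D.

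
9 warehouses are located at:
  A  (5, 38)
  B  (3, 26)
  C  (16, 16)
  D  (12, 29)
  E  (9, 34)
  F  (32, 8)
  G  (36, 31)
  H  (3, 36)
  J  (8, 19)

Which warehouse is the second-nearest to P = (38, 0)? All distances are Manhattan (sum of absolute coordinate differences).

d(P,A) = 33 + 38 = 71
d(P,B) = 35 + 26 = 61
d(P,C) = 22 + 16 = 38
d(P,D) = 26 + 29 = 55
d(P,E) = 29 + 34 = 63
d(P,F) = 6 + 8 = 14
d(P,G) = 2 + 31 = 33
d(P,H) = 35 + 36 = 71
d(P,J) = 30 + 19 = 49
Sorted ascending: F, G, C, … — the second-nearest is G.

G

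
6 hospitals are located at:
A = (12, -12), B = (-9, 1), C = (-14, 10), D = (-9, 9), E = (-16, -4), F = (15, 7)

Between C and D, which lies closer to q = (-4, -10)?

Compare squared distances:
|qC|² = (-4−(-14))² + (-10−10)² = 100 + 400 = 500
|qD|² = (-4−(-9))² + (-10−9)² = 25 + 361 = 386
500 > 386, so D is closer.

D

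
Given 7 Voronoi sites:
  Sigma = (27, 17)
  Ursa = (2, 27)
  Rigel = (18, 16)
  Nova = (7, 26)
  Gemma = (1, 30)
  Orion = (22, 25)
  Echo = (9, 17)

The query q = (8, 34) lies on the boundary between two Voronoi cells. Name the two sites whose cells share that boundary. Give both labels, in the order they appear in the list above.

Squared distances from q to each site:
d²(q, Sigma) = (8−27)² + (34−17)² = 361 + 289 = 650
d²(q, Ursa) = (8−2)² + (34−27)² = 36 + 49 = 85
d²(q, Rigel) = (8−18)² + (34−16)² = 100 + 324 = 424
d²(q, Nova) = (8−7)² + (34−26)² = 1 + 64 = 65
d²(q, Gemma) = (8−1)² + (34−30)² = 49 + 16 = 65
d²(q, Orion) = (8−22)² + (34−25)² = 196 + 81 = 277
d²(q, Echo) = (8−9)² + (34−17)² = 1 + 289 = 290
q is equidistant from Nova and Gemma (both at squared distance 65), and every other site is strictly farther — so q lies on the Nova–Gemma Voronoi edge.

Nova and Gemma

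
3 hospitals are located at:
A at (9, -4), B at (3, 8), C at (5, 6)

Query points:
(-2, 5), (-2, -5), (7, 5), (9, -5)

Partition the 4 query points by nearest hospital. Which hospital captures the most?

(-2, 5) — d² to each: A:202, B:34, C:50 → nearest is B
(-2, -5) — d² to each: A:122, B:194, C:170 → nearest is A
(7, 5) — d² to each: A:85, B:25, C:5 → nearest is C
(9, -5) — d² to each: A:1, B:205, C:137 → nearest is A
Tally — A:2, B:1, C:1. A captures the most (2).

A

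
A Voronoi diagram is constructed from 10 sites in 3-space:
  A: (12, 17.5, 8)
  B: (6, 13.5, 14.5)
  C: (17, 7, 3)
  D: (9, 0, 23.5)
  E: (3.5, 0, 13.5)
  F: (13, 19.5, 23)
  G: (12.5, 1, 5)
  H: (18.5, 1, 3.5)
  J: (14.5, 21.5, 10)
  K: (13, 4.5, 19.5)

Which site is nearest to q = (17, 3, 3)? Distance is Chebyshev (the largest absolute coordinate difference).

H

d(q,A) = max(5, 14.5, 5) = 14.5
d(q,B) = max(11, 10.5, 11.5) = 11.5
d(q,C) = max(0, 4, 0) = 4
d(q,D) = max(8, 3, 20.5) = 20.5
d(q,E) = max(13.5, 3, 10.5) = 13.5
d(q,F) = max(4, 16.5, 20) = 20
d(q,G) = max(4.5, 2, 2) = 4.5
d(q,H) = max(1.5, 2, 0.5) = 2
d(q,J) = max(2.5, 18.5, 7) = 18.5
d(q,K) = max(4, 1.5, 16.5) = 16.5
Minimum is at H.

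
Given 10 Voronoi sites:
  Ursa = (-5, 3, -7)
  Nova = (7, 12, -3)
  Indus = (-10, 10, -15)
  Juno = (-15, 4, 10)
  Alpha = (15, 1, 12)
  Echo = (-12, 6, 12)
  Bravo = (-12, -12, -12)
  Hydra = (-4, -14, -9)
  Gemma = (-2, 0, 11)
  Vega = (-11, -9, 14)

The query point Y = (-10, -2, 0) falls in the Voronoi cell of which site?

Ursa

Since √ is increasing, it suffices to compare squared distances:
d²(Y, Ursa) = (-10−(-5))² + (-2−3)² + (0−(-7))² = 25 + 25 + 49 = 99
d²(Y, Nova) = (-10−7)² + (-2−12)² + (0−(-3))² = 289 + 196 + 9 = 494
d²(Y, Indus) = (-10−(-10))² + (-2−10)² + (0−(-15))² = 0 + 144 + 225 = 369
d²(Y, Juno) = (-10−(-15))² + (-2−4)² + (0−10)² = 25 + 36 + 100 = 161
d²(Y, Alpha) = (-10−15)² + (-2−1)² + (0−12)² = 625 + 9 + 144 = 778
d²(Y, Echo) = (-10−(-12))² + (-2−6)² + (0−12)² = 4 + 64 + 144 = 212
d²(Y, Bravo) = (-10−(-12))² + (-2−(-12))² + (0−(-12))² = 4 + 100 + 144 = 248
d²(Y, Hydra) = (-10−(-4))² + (-2−(-14))² + (0−(-9))² = 36 + 144 + 81 = 261
d²(Y, Gemma) = (-10−(-2))² + (-2−0)² + (0−11)² = 64 + 4 + 121 = 189
d²(Y, Vega) = (-10−(-11))² + (-2−(-9))² + (0−14)² = 1 + 49 + 196 = 246
Ursa is nearest.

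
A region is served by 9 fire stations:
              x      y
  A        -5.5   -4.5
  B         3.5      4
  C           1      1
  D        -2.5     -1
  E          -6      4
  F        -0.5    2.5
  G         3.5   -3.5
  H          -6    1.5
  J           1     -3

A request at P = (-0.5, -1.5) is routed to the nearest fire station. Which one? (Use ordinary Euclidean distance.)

Compare squared distances (the ordering matches that of the actual distances):
|PA|² = (-0.5−(-5.5))² + (-1.5−(-4.5))² = 25 + 9 = 34
|PB|² = (-0.5−3.5)² + (-1.5−4)² = 16 + 30.25 = 46.25
|PC|² = (-0.5−1)² + (-1.5−1)² = 2.25 + 6.25 = 8.5
|PD|² = (-0.5−(-2.5))² + (-1.5−(-1))² = 4 + 0.25 = 4.25
|PE|² = (-0.5−(-6))² + (-1.5−4)² = 30.25 + 30.25 = 60.5
|PF|² = (-0.5−(-0.5))² + (-1.5−2.5)² = 0 + 16 = 16
|PG|² = (-0.5−3.5)² + (-1.5−(-3.5))² = 16 + 4 = 20
|PH|² = (-0.5−(-6))² + (-1.5−1.5)² = 30.25 + 9 = 39.25
|PJ|² = (-0.5−1)² + (-1.5−(-3))² = 2.25 + 2.25 = 4.5
D is nearest.

D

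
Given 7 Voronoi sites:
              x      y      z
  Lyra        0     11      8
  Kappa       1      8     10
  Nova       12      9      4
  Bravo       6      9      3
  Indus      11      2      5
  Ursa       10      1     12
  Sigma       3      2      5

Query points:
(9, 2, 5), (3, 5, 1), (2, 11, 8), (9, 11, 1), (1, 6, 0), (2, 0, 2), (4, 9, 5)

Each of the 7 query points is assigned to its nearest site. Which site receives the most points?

(9, 2, 5) — d² to each: Lyra:171, Kappa:125, Nova:59, Bravo:62, Indus:4, Ursa:51, Sigma:36 → nearest is Indus
(3, 5, 1) — d² to each: Lyra:94, Kappa:94, Nova:106, Bravo:29, Indus:89, Ursa:186, Sigma:25 → nearest is Sigma
(2, 11, 8) — d² to each: Lyra:4, Kappa:14, Nova:120, Bravo:45, Indus:171, Ursa:180, Sigma:91 → nearest is Lyra
(9, 11, 1) — d² to each: Lyra:130, Kappa:154, Nova:22, Bravo:17, Indus:101, Ursa:222, Sigma:133 → nearest is Bravo
(1, 6, 0) — d² to each: Lyra:90, Kappa:104, Nova:146, Bravo:43, Indus:141, Ursa:250, Sigma:45 → nearest is Bravo
(2, 0, 2) — d² to each: Lyra:161, Kappa:129, Nova:185, Bravo:98, Indus:94, Ursa:165, Sigma:14 → nearest is Sigma
(4, 9, 5) — d² to each: Lyra:29, Kappa:35, Nova:65, Bravo:8, Indus:98, Ursa:149, Sigma:50 → nearest is Bravo
Tally — Lyra:1, Bravo:3, Indus:1, Sigma:2. Bravo captures the most (3).

Bravo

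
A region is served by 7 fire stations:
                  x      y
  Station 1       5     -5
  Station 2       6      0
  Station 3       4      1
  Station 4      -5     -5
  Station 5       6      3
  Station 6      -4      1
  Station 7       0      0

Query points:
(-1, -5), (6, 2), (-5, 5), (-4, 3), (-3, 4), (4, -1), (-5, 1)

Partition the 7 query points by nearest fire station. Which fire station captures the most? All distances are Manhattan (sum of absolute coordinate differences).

Station 6

(-1, -5) — d to each: Station 1:6, Station 2:12, Station 3:11, Station 4:4, Station 5:15, Station 6:9, Station 7:6 → nearest is Station 4
(6, 2) — d to each: Station 1:8, Station 2:2, Station 3:3, Station 4:18, Station 5:1, Station 6:11, Station 7:8 → nearest is Station 5
(-5, 5) — d to each: Station 1:20, Station 2:16, Station 3:13, Station 4:10, Station 5:13, Station 6:5, Station 7:10 → nearest is Station 6
(-4, 3) — d to each: Station 1:17, Station 2:13, Station 3:10, Station 4:9, Station 5:10, Station 6:2, Station 7:7 → nearest is Station 6
(-3, 4) — d to each: Station 1:17, Station 2:13, Station 3:10, Station 4:11, Station 5:10, Station 6:4, Station 7:7 → nearest is Station 6
(4, -1) — d to each: Station 1:5, Station 2:3, Station 3:2, Station 4:13, Station 5:6, Station 6:10, Station 7:5 → nearest is Station 3
(-5, 1) — d to each: Station 1:16, Station 2:12, Station 3:9, Station 4:6, Station 5:13, Station 6:1, Station 7:6 → nearest is Station 6
Tally — Station 3:1, Station 4:1, Station 5:1, Station 6:4. Station 6 captures the most (4).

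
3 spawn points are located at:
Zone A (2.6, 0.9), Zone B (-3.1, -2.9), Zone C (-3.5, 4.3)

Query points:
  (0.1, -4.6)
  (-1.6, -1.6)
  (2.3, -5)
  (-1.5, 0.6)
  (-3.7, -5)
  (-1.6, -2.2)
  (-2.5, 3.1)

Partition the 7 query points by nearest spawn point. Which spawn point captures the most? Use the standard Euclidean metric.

Zone B

(0.1, -4.6) — d² to each: Zone A:36.5, Zone B:13.13, Zone C:92.17 → nearest is Zone B
(-1.6, -1.6) — d² to each: Zone A:23.89, Zone B:3.94, Zone C:38.42 → nearest is Zone B
(2.3, -5) — d² to each: Zone A:34.9, Zone B:33.57, Zone C:120.13 → nearest is Zone B
(-1.5, 0.6) — d² to each: Zone A:16.9, Zone B:14.81, Zone C:17.69 → nearest is Zone B
(-3.7, -5) — d² to each: Zone A:74.5, Zone B:4.77, Zone C:86.53 → nearest is Zone B
(-1.6, -2.2) — d² to each: Zone A:27.25, Zone B:2.74, Zone C:45.86 → nearest is Zone B
(-2.5, 3.1) — d² to each: Zone A:30.85, Zone B:36.36, Zone C:2.44 → nearest is Zone C
Tally — Zone B:6, Zone C:1. Zone B captures the most (6).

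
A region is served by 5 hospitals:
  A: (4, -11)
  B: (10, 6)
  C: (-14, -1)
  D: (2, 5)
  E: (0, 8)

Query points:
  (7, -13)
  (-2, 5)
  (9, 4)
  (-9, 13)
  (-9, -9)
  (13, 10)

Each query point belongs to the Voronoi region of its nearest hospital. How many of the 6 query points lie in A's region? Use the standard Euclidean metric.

(7, -13) — d² to each: A:13, B:370, C:585, D:349, E:490 → nearest is A
(-2, 5) — d² to each: A:292, B:145, C:180, D:16, E:13 → nearest is E
(9, 4) — d² to each: A:250, B:5, C:554, D:50, E:97 → nearest is B
(-9, 13) — d² to each: A:745, B:410, C:221, D:185, E:106 → nearest is E
(-9, -9) — d² to each: A:173, B:586, C:89, D:317, E:370 → nearest is C
(13, 10) — d² to each: A:522, B:25, C:850, D:146, E:173 → nearest is B
1 of the 6 points has A as nearest.

1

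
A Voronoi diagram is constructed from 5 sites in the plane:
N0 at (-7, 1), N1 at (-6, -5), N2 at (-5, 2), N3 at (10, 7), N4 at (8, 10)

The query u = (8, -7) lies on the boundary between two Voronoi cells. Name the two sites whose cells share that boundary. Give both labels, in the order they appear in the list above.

Squared distances from u to each site:
|uN0|² = (8−(-7))² + (-7−1)² = 225 + 64 = 289
|uN1|² = (8−(-6))² + (-7−(-5))² = 196 + 4 = 200
|uN2|² = (8−(-5))² + (-7−2)² = 169 + 81 = 250
|uN3|² = (8−10)² + (-7−7)² = 4 + 196 = 200
|uN4|² = (8−8)² + (-7−10)² = 0 + 289 = 289
u is equidistant from N1 and N3 (both at squared distance 200), and every other site is strictly farther — so u lies on the N1–N3 Voronoi edge.

N1 and N3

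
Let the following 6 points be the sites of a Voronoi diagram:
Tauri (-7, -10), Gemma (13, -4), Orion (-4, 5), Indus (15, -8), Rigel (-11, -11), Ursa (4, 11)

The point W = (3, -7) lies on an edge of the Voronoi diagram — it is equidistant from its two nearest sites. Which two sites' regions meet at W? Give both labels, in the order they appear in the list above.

Squared distances from W to each site:
d²(W, Tauri) = (3−(-7))² + (-7−(-10))² = 100 + 9 = 109
d²(W, Gemma) = (3−13)² + (-7−(-4))² = 100 + 9 = 109
d²(W, Orion) = (3−(-4))² + (-7−5)² = 49 + 144 = 193
d²(W, Indus) = (3−15)² + (-7−(-8))² = 144 + 1 = 145
d²(W, Rigel) = (3−(-11))² + (-7−(-11))² = 196 + 16 = 212
d²(W, Ursa) = (3−4)² + (-7−11)² = 1 + 324 = 325
W is equidistant from Tauri and Gemma (both at squared distance 109), and every other site is strictly farther — so W lies on the Tauri–Gemma Voronoi edge.

Tauri and Gemma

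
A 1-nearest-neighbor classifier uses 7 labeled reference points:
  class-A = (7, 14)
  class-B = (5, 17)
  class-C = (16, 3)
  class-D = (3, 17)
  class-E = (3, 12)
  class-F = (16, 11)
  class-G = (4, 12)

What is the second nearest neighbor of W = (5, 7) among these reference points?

Since √ is increasing, it suffices to compare squared distances:
d²(W, class-A) = (5−7)² + (7−14)² = 4 + 49 = 53
d²(W, class-B) = (5−5)² + (7−17)² = 0 + 100 = 100
d²(W, class-C) = (5−16)² + (7−3)² = 121 + 16 = 137
d²(W, class-D) = (5−3)² + (7−17)² = 4 + 100 = 104
d²(W, class-E) = (5−3)² + (7−12)² = 4 + 25 = 29
d²(W, class-F) = (5−16)² + (7−11)² = 121 + 16 = 137
d²(W, class-G) = (5−4)² + (7−12)² = 1 + 25 = 26
Sorted ascending: class-G, class-E, class-A, … — the second-nearest is class-E.

class-E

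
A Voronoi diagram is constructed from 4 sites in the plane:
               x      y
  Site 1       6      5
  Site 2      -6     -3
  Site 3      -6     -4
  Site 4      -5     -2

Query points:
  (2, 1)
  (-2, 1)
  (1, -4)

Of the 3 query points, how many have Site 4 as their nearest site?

2

(2, 1) — d² to each: Site 1:32, Site 2:80, Site 3:89, Site 4:58 → nearest is Site 1
(-2, 1) — d² to each: Site 1:80, Site 2:32, Site 3:41, Site 4:18 → nearest is Site 4
(1, -4) — d² to each: Site 1:106, Site 2:50, Site 3:49, Site 4:40 → nearest is Site 4
2 of the 3 points have Site 4 as nearest.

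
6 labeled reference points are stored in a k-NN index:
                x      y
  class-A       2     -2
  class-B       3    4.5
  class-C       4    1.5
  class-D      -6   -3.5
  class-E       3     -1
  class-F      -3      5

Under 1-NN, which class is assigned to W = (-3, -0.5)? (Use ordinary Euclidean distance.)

class-D

Squared Euclidean distances:
d²(W, class-A) = (-3−2)² + (-0.5−(-2))² = 25 + 2.25 = 27.25
d²(W, class-B) = (-3−3)² + (-0.5−4.5)² = 36 + 25 = 61
d²(W, class-C) = (-3−4)² + (-0.5−1.5)² = 49 + 4 = 53
d²(W, class-D) = (-3−(-6))² + (-0.5−(-3.5))² = 9 + 9 = 18
d²(W, class-E) = (-3−3)² + (-0.5−(-1))² = 36 + 0.25 = 36.25
d²(W, class-F) = (-3−(-3))² + (-0.5−5)² = 0 + 30.25 = 30.25
The smallest is to class-D, so W lies in the Voronoi region of class-D.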